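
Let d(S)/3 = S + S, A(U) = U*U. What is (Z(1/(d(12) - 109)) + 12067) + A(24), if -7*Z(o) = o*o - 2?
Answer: 17308658/1369 ≈ 12643.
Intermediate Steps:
A(U) = U²
d(S) = 6*S (d(S) = 3*(S + S) = 3*(2*S) = 6*S)
Z(o) = 2/7 - o²/7 (Z(o) = -(o*o - 2)/7 = -(o² - 2)/7 = -(-2 + o²)/7 = 2/7 - o²/7)
(Z(1/(d(12) - 109)) + 12067) + A(24) = ((2/7 - 1/(7*(6*12 - 109)²)) + 12067) + 24² = ((2/7 - 1/(7*(72 - 109)²)) + 12067) + 576 = ((2/7 - (1/(-37))²/7) + 12067) + 576 = ((2/7 - (-1/37)²/7) + 12067) + 576 = ((2/7 - ⅐*1/1369) + 12067) + 576 = ((2/7 - 1/9583) + 12067) + 576 = (391/1369 + 12067) + 576 = 16520114/1369 + 576 = 17308658/1369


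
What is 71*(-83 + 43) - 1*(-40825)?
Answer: 37985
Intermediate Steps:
71*(-83 + 43) - 1*(-40825) = 71*(-40) + 40825 = -2840 + 40825 = 37985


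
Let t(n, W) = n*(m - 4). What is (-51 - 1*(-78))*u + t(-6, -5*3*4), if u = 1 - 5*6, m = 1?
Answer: -765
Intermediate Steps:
u = -29 (u = 1 - 30 = -29)
t(n, W) = -3*n (t(n, W) = n*(1 - 4) = n*(-3) = -3*n)
(-51 - 1*(-78))*u + t(-6, -5*3*4) = (-51 - 1*(-78))*(-29) - 3*(-6) = (-51 + 78)*(-29) + 18 = 27*(-29) + 18 = -783 + 18 = -765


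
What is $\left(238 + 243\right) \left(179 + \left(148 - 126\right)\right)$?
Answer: $96681$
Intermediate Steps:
$\left(238 + 243\right) \left(179 + \left(148 - 126\right)\right) = 481 \left(179 + 22\right) = 481 \cdot 201 = 96681$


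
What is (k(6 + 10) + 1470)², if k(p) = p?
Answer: 2208196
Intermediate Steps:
(k(6 + 10) + 1470)² = ((6 + 10) + 1470)² = (16 + 1470)² = 1486² = 2208196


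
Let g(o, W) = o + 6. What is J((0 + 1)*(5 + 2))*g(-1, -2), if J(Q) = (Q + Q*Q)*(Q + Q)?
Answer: 3920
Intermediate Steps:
g(o, W) = 6 + o
J(Q) = 2*Q*(Q + Q²) (J(Q) = (Q + Q²)*(2*Q) = 2*Q*(Q + Q²))
J((0 + 1)*(5 + 2))*g(-1, -2) = (2*((0 + 1)*(5 + 2))²*(1 + (0 + 1)*(5 + 2)))*(6 - 1) = (2*(1*7)²*(1 + 1*7))*5 = (2*7²*(1 + 7))*5 = (2*49*8)*5 = 784*5 = 3920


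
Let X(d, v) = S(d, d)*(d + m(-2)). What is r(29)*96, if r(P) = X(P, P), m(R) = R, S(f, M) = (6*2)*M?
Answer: 902016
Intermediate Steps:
S(f, M) = 12*M
X(d, v) = 12*d*(-2 + d) (X(d, v) = (12*d)*(d - 2) = (12*d)*(-2 + d) = 12*d*(-2 + d))
r(P) = 12*P*(-2 + P)
r(29)*96 = (12*29*(-2 + 29))*96 = (12*29*27)*96 = 9396*96 = 902016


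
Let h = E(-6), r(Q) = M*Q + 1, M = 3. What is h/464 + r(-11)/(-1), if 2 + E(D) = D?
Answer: 1855/58 ≈ 31.983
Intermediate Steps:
r(Q) = 1 + 3*Q (r(Q) = 3*Q + 1 = 1 + 3*Q)
E(D) = -2 + D
h = -8 (h = -2 - 6 = -8)
h/464 + r(-11)/(-1) = -8/464 + (1 + 3*(-11))/(-1) = -8*1/464 + (1 - 33)*(-1) = -1/58 - 32*(-1) = -1/58 + 32 = 1855/58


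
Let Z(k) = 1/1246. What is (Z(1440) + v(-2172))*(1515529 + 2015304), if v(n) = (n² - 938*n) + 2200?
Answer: 29727394805606993/1246 ≈ 2.3858e+13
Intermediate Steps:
v(n) = 2200 + n² - 938*n
Z(k) = 1/1246
(Z(1440) + v(-2172))*(1515529 + 2015304) = (1/1246 + (2200 + (-2172)² - 938*(-2172)))*(1515529 + 2015304) = (1/1246 + (2200 + 4717584 + 2037336))*3530833 = (1/1246 + 6757120)*3530833 = (8419371521/1246)*3530833 = 29727394805606993/1246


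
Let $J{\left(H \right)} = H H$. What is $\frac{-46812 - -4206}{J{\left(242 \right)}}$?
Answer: $- \frac{21303}{29282} \approx -0.72751$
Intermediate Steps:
$J{\left(H \right)} = H^{2}$
$\frac{-46812 - -4206}{J{\left(242 \right)}} = \frac{-46812 - -4206}{242^{2}} = \frac{-46812 + 4206}{58564} = \left(-42606\right) \frac{1}{58564} = - \frac{21303}{29282}$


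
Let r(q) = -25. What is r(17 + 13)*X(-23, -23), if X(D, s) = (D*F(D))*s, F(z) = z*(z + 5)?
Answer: -5475150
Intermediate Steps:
F(z) = z*(5 + z)
X(D, s) = s*D²*(5 + D) (X(D, s) = (D*(D*(5 + D)))*s = (D²*(5 + D))*s = s*D²*(5 + D))
r(17 + 13)*X(-23, -23) = -(-575)*(-23)²*(5 - 23) = -(-575)*529*(-18) = -25*219006 = -5475150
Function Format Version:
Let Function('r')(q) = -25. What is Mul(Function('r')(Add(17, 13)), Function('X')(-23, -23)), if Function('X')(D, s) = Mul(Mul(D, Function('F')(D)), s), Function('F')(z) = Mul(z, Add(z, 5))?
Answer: -5475150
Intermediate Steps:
Function('F')(z) = Mul(z, Add(5, z))
Function('X')(D, s) = Mul(s, Pow(D, 2), Add(5, D)) (Function('X')(D, s) = Mul(Mul(D, Mul(D, Add(5, D))), s) = Mul(Mul(Pow(D, 2), Add(5, D)), s) = Mul(s, Pow(D, 2), Add(5, D)))
Mul(Function('r')(Add(17, 13)), Function('X')(-23, -23)) = Mul(-25, Mul(-23, Pow(-23, 2), Add(5, -23))) = Mul(-25, Mul(-23, 529, -18)) = Mul(-25, 219006) = -5475150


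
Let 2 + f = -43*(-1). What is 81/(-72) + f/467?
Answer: -3875/3736 ≈ -1.0372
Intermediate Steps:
f = 41 (f = -2 - 43*(-1) = -2 + 43 = 41)
81/(-72) + f/467 = 81/(-72) + 41/467 = 81*(-1/72) + 41*(1/467) = -9/8 + 41/467 = -3875/3736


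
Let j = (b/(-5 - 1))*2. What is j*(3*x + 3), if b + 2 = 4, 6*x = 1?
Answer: -7/3 ≈ -2.3333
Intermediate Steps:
x = ⅙ (x = (⅙)*1 = ⅙ ≈ 0.16667)
b = 2 (b = -2 + 4 = 2)
j = -⅔ (j = (2/(-5 - 1))*2 = (2/(-6))*2 = -⅙*2*2 = -⅓*2 = -⅔ ≈ -0.66667)
j*(3*x + 3) = -2*(3*(⅙) + 3)/3 = -2*(½ + 3)/3 = -⅔*7/2 = -7/3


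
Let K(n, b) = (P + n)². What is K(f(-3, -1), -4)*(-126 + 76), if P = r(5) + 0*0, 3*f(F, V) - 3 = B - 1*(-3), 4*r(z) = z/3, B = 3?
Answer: -42025/72 ≈ -583.68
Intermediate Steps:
r(z) = z/12 (r(z) = (z/3)/4 = z/12)
f(F, V) = 3 (f(F, V) = 1 + (3 - 1*(-3))/3 = 1 + (3 + 3)/3 = 1 + (⅓)*6 = 1 + 2 = 3)
P = 5/12 (P = (1/12)*5 + 0*0 = 5/12 + 0 = 5/12 ≈ 0.41667)
K(n, b) = (5/12 + n)²
K(f(-3, -1), -4)*(-126 + 76) = ((5 + 12*3)²/144)*(-126 + 76) = ((5 + 36)²/144)*(-50) = ((1/144)*41²)*(-50) = ((1/144)*1681)*(-50) = (1681/144)*(-50) = -42025/72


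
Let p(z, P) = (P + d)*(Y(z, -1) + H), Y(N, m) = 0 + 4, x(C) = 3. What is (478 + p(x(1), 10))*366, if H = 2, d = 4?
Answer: 205692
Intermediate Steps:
Y(N, m) = 4
p(z, P) = 24 + 6*P (p(z, P) = (P + 4)*(4 + 2) = (4 + P)*6 = 24 + 6*P)
(478 + p(x(1), 10))*366 = (478 + (24 + 6*10))*366 = (478 + (24 + 60))*366 = (478 + 84)*366 = 562*366 = 205692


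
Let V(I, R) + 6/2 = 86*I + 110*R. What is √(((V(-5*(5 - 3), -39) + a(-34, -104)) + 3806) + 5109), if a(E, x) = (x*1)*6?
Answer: √3138 ≈ 56.018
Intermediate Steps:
a(E, x) = 6*x (a(E, x) = x*6 = 6*x)
V(I, R) = -3 + 86*I + 110*R (V(I, R) = -3 + (86*I + 110*R) = -3 + 86*I + 110*R)
√(((V(-5*(5 - 3), -39) + a(-34, -104)) + 3806) + 5109) = √((((-3 + 86*(-5*(5 - 3)) + 110*(-39)) + 6*(-104)) + 3806) + 5109) = √((((-3 + 86*(-5*2) - 4290) - 624) + 3806) + 5109) = √((((-3 + 86*(-10) - 4290) - 624) + 3806) + 5109) = √((((-3 - 860 - 4290) - 624) + 3806) + 5109) = √(((-5153 - 624) + 3806) + 5109) = √((-5777 + 3806) + 5109) = √(-1971 + 5109) = √3138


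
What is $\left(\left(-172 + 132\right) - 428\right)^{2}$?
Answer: $219024$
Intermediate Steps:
$\left(\left(-172 + 132\right) - 428\right)^{2} = \left(-40 - 428\right)^{2} = \left(-468\right)^{2} = 219024$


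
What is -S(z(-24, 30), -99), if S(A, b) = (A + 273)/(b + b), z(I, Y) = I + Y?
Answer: 31/22 ≈ 1.4091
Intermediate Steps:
S(A, b) = (273 + A)/(2*b) (S(A, b) = (273 + A)/((2*b)) = (273 + A)*(1/(2*b)) = (273 + A)/(2*b))
-S(z(-24, 30), -99) = -(273 + (-24 + 30))/(2*(-99)) = -(-1)*(273 + 6)/(2*99) = -(-1)*279/(2*99) = -1*(-31/22) = 31/22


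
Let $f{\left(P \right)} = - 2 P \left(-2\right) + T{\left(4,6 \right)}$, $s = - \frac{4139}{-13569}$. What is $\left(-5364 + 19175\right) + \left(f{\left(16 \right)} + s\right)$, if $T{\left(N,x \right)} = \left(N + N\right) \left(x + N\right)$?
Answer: $\frac{189359534}{13569} \approx 13955.0$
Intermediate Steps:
$T{\left(N,x \right)} = 2 N \left(N + x\right)$
$s = \frac{4139}{13569}$ ($s = \left(-4139\right) \left(- \frac{1}{13569}\right) = \frac{4139}{13569} \approx 0.30503$)
$f{\left(P \right)} = 80 + 4 P$ ($f{\left(P \right)} = - 2 P \left(-2\right) + 2 \cdot 4 \left(4 + 6\right) = 4 P + 2 \cdot 4 \cdot 10 = 4 P + 80 = 80 + 4 P$)
$\left(-5364 + 19175\right) + \left(f{\left(16 \right)} + s\right) = \left(-5364 + 19175\right) + \left(\left(80 + 4 \cdot 16\right) + \frac{4139}{13569}\right) = 13811 + \left(\left(80 + 64\right) + \frac{4139}{13569}\right) = 13811 + \left(144 + \frac{4139}{13569}\right) = 13811 + \frac{1958075}{13569} = \frac{189359534}{13569}$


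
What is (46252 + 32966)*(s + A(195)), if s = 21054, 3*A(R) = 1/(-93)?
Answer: 51703520130/31 ≈ 1.6679e+9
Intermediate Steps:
A(R) = -1/279 (A(R) = (⅓)/(-93) = (⅓)*(-1/93) = -1/279)
(46252 + 32966)*(s + A(195)) = (46252 + 32966)*(21054 - 1/279) = 79218*(5874065/279) = 51703520130/31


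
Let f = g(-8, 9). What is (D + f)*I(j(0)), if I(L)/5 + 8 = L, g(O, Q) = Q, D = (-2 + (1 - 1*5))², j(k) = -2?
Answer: -2250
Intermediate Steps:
D = 36 (D = (-2 + (1 - 5))² = (-2 - 4)² = (-6)² = 36)
I(L) = -40 + 5*L
f = 9
(D + f)*I(j(0)) = (36 + 9)*(-40 + 5*(-2)) = 45*(-40 - 10) = 45*(-50) = -2250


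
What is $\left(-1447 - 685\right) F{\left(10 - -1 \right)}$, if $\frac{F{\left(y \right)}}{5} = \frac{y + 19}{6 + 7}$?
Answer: $-24600$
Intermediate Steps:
$F{\left(y \right)} = \frac{95}{13} + \frac{5 y}{13}$ ($F{\left(y \right)} = 5 \frac{y + 19}{6 + 7} = 5 \frac{19 + y}{13} = 5 \left(19 + y\right) \frac{1}{13} = 5 \left(\frac{19}{13} + \frac{y}{13}\right) = \frac{95}{13} + \frac{5 y}{13}$)
$\left(-1447 - 685\right) F{\left(10 - -1 \right)} = \left(-1447 - 685\right) \left(\frac{95}{13} + \frac{5 \left(10 - -1\right)}{13}\right) = - 2132 \left(\frac{95}{13} + \frac{5 \left(10 + 1\right)}{13}\right) = - 2132 \left(\frac{95}{13} + \frac{5}{13} \cdot 11\right) = - 2132 \left(\frac{95}{13} + \frac{55}{13}\right) = \left(-2132\right) \frac{150}{13} = -24600$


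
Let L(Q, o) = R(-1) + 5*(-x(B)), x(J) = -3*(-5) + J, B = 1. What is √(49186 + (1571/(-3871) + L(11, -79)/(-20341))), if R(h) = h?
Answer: √6223473138642929954/11248573 ≈ 221.78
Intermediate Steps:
x(J) = 15 + J
L(Q, o) = -81 (L(Q, o) = -1 + 5*(-(15 + 1)) = -1 + 5*(-1*16) = -1 + 5*(-16) = -1 - 80 = -81)
√(49186 + (1571/(-3871) + L(11, -79)/(-20341))) = √(49186 + (1571/(-3871) - 81/(-20341))) = √(49186 + (1571*(-1/3871) - 81*(-1/20341))) = √(49186 + (-1571/3871 + 81/20341)) = √(49186 - 31642160/78740011) = √(3872874538886/78740011) = √6223473138642929954/11248573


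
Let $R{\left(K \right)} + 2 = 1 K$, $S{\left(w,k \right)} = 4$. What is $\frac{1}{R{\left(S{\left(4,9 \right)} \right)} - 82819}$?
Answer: $- \frac{1}{82817} \approx -1.2075 \cdot 10^{-5}$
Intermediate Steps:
$R{\left(K \right)} = -2 + K$ ($R{\left(K \right)} = -2 + 1 K = -2 + K$)
$\frac{1}{R{\left(S{\left(4,9 \right)} \right)} - 82819} = \frac{1}{\left(-2 + 4\right) - 82819} = \frac{1}{2 - 82819} = \frac{1}{-82817} = - \frac{1}{82817}$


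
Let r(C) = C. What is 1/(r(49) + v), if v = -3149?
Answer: -1/3100 ≈ -0.00032258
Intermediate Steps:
1/(r(49) + v) = 1/(49 - 3149) = 1/(-3100) = -1/3100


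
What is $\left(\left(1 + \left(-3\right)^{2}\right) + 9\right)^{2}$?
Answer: $361$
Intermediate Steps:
$\left(\left(1 + \left(-3\right)^{2}\right) + 9\right)^{2} = \left(\left(1 + 9\right) + 9\right)^{2} = \left(10 + 9\right)^{2} = 19^{2} = 361$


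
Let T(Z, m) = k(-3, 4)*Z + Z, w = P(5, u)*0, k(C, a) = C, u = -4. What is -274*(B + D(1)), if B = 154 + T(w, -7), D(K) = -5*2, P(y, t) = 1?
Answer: -39456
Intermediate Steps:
D(K) = -10
w = 0 (w = 1*0 = 0)
T(Z, m) = -2*Z (T(Z, m) = -3*Z + Z = -2*Z)
B = 154 (B = 154 - 2*0 = 154 + 0 = 154)
-274*(B + D(1)) = -274*(154 - 10) = -274*144 = -39456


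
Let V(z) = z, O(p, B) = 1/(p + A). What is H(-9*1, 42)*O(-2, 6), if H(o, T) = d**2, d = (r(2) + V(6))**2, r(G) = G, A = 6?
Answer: 1024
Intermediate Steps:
O(p, B) = 1/(6 + p) (O(p, B) = 1/(p + 6) = 1/(6 + p))
d = 64 (d = (2 + 6)**2 = 8**2 = 64)
H(o, T) = 4096 (H(o, T) = 64**2 = 4096)
H(-9*1, 42)*O(-2, 6) = 4096/(6 - 2) = 4096/4 = 4096*(1/4) = 1024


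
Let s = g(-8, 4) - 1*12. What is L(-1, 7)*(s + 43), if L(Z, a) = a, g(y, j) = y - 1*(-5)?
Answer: 196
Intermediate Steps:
g(y, j) = 5 + y (g(y, j) = y + 5 = 5 + y)
s = -15 (s = (5 - 8) - 1*12 = -3 - 12 = -15)
L(-1, 7)*(s + 43) = 7*(-15 + 43) = 7*28 = 196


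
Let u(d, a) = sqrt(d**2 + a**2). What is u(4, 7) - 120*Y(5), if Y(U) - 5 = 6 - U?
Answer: -720 + sqrt(65) ≈ -711.94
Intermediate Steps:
u(d, a) = sqrt(a**2 + d**2)
Y(U) = 11 - U (Y(U) = 5 + (6 - U) = 11 - U)
u(4, 7) - 120*Y(5) = sqrt(7**2 + 4**2) - 120*(11 - 1*5) = sqrt(49 + 16) - 120*(11 - 5) = sqrt(65) - 120*6 = sqrt(65) - 720 = -720 + sqrt(65)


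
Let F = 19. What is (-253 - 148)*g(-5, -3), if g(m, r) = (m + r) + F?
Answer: -4411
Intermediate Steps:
g(m, r) = 19 + m + r (g(m, r) = (m + r) + 19 = 19 + m + r)
(-253 - 148)*g(-5, -3) = (-253 - 148)*(19 - 5 - 3) = -401*11 = -4411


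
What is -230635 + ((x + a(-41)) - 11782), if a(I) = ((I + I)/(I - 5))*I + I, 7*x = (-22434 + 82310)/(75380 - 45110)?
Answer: -590983299601/2436735 ≈ -2.4253e+5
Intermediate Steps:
x = 29938/105945 (x = ((-22434 + 82310)/(75380 - 45110))/7 = (59876/30270)/7 = (59876*(1/30270))/7 = (1/7)*(29938/15135) = 29938/105945 ≈ 0.28258)
a(I) = I + 2*I**2/(-5 + I) (a(I) = ((2*I)/(-5 + I))*I + I = (2*I/(-5 + I))*I + I = 2*I**2/(-5 + I) + I = I + 2*I**2/(-5 + I))
-230635 + ((x + a(-41)) - 11782) = -230635 + ((29938/105945 - 41*(-5 + 3*(-41))/(-5 - 41)) - 11782) = -230635 + ((29938/105945 - 41*(-5 - 123)/(-46)) - 11782) = -230635 + ((29938/105945 - 41*(-1/46)*(-128)) - 11782) = -230635 + ((29938/105945 - 2624/23) - 11782) = -230635 + (-277311106/2436735 - 11782) = -230635 - 28986922876/2436735 = -590983299601/2436735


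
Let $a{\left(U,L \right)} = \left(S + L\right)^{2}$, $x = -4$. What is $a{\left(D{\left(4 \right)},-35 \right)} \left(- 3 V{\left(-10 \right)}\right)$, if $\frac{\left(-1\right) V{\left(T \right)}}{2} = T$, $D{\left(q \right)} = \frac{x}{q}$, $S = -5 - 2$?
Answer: $-105840$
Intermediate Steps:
$S = -7$
$D{\left(q \right)} = - \frac{4}{q}$
$V{\left(T \right)} = - 2 T$
$a{\left(U,L \right)} = \left(-7 + L\right)^{2}$
$a{\left(D{\left(4 \right)},-35 \right)} \left(- 3 V{\left(-10 \right)}\right) = \left(-7 - 35\right)^{2} \left(- 3 \left(\left(-2\right) \left(-10\right)\right)\right) = \left(-42\right)^{2} \left(\left(-3\right) 20\right) = 1764 \left(-60\right) = -105840$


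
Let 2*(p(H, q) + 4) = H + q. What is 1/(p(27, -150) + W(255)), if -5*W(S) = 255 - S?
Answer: -2/131 ≈ -0.015267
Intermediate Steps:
p(H, q) = -4 + H/2 + q/2 (p(H, q) = -4 + (H + q)/2 = -4 + (H/2 + q/2) = -4 + H/2 + q/2)
W(S) = -51 + S/5 (W(S) = -(255 - S)/5 = -51 + S/5)
1/(p(27, -150) + W(255)) = 1/((-4 + (½)*27 + (½)*(-150)) + (-51 + (⅕)*255)) = 1/((-4 + 27/2 - 75) + (-51 + 51)) = 1/(-131/2 + 0) = 1/(-131/2) = -2/131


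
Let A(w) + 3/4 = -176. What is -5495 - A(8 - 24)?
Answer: -21273/4 ≈ -5318.3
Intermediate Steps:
A(w) = -707/4 (A(w) = -3/4 - 176 = -707/4)
-5495 - A(8 - 24) = -5495 - 1*(-707/4) = -5495 + 707/4 = -21273/4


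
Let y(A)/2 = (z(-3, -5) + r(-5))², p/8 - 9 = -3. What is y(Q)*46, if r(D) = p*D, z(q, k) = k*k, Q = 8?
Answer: 4252700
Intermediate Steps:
p = 48 (p = 72 + 8*(-3) = 72 - 24 = 48)
z(q, k) = k²
r(D) = 48*D
y(A) = 92450 (y(A) = 2*((-5)² + 48*(-5))² = 2*(25 - 240)² = 2*(-215)² = 2*46225 = 92450)
y(Q)*46 = 92450*46 = 4252700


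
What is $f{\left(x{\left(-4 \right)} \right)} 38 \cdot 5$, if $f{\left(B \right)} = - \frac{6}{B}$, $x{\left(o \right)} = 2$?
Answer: $-570$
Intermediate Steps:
$f{\left(x{\left(-4 \right)} \right)} 38 \cdot 5 = - \frac{6}{2} \cdot 38 \cdot 5 = \left(-6\right) \frac{1}{2} \cdot 38 \cdot 5 = \left(-3\right) 38 \cdot 5 = \left(-114\right) 5 = -570$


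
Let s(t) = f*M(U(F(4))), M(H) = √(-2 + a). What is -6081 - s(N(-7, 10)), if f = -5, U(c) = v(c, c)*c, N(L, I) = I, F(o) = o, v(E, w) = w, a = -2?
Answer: -6081 + 10*I ≈ -6081.0 + 10.0*I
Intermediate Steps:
U(c) = c² (U(c) = c*c = c²)
M(H) = 2*I (M(H) = √(-2 - 2) = √(-4) = 2*I)
s(t) = -10*I
-6081 - s(N(-7, 10)) = -6081 - (-10)*I = -6081 + 10*I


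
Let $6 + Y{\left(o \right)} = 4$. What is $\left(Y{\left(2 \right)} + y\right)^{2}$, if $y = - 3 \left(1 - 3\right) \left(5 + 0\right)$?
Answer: $784$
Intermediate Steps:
$y = 30$ ($y = - 3 \left(\left(-2\right) 5\right) = \left(-3\right) \left(-10\right) = 30$)
$Y{\left(o \right)} = -2$ ($Y{\left(o \right)} = -6 + 4 = -2$)
$\left(Y{\left(2 \right)} + y\right)^{2} = \left(-2 + 30\right)^{2} = 28^{2} = 784$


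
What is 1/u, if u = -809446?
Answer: -1/809446 ≈ -1.2354e-6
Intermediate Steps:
1/u = 1/(-809446) = -1/809446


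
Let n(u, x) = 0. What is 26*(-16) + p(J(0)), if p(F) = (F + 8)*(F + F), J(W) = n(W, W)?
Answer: -416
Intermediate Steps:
J(W) = 0
p(F) = 2*F*(8 + F) (p(F) = (8 + F)*(2*F) = 2*F*(8 + F))
26*(-16) + p(J(0)) = 26*(-16) + 2*0*(8 + 0) = -416 + 2*0*8 = -416 + 0 = -416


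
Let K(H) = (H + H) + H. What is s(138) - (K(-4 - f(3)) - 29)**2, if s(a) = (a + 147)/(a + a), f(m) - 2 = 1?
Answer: -229905/92 ≈ -2499.0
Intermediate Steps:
f(m) = 3 (f(m) = 2 + 1 = 3)
K(H) = 3*H (K(H) = 2*H + H = 3*H)
s(a) = (147 + a)/(2*a) (s(a) = (147 + a)/((2*a)) = (147 + a)*(1/(2*a)) = (147 + a)/(2*a))
s(138) - (K(-4 - f(3)) - 29)**2 = (1/2)*(147 + 138)/138 - (3*(-4 - 1*3) - 29)**2 = (1/2)*(1/138)*285 - (3*(-4 - 3) - 29)**2 = 95/92 - (3*(-7) - 29)**2 = 95/92 - (-21 - 29)**2 = 95/92 - 1*(-50)**2 = 95/92 - 1*2500 = 95/92 - 2500 = -229905/92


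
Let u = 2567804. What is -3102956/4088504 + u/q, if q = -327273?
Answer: -2878497661051/334514242398 ≈ -8.6050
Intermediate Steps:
-3102956/4088504 + u/q = -3102956/4088504 + 2567804/(-327273) = -3102956*1/4088504 + 2567804*(-1/327273) = -775739/1022126 - 2567804/327273 = -2878497661051/334514242398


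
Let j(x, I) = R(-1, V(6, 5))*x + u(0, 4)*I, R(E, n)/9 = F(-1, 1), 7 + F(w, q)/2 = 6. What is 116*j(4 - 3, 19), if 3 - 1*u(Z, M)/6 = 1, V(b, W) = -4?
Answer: 24360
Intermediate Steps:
F(w, q) = -2 (F(w, q) = -14 + 2*6 = -14 + 12 = -2)
R(E, n) = -18 (R(E, n) = 9*(-2) = -18)
u(Z, M) = 12 (u(Z, M) = 18 - 6*1 = 18 - 6 = 12)
j(x, I) = -18*x + 12*I
116*j(4 - 3, 19) = 116*(-18*(4 - 3) + 12*19) = 116*(-18*1 + 228) = 116*(-18 + 228) = 116*210 = 24360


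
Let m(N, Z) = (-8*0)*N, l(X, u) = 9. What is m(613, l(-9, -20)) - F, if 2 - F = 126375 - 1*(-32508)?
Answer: 158881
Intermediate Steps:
F = -158881 (F = 2 - (126375 - 1*(-32508)) = 2 - (126375 + 32508) = 2 - 1*158883 = 2 - 158883 = -158881)
m(N, Z) = 0 (m(N, Z) = 0*N = 0)
m(613, l(-9, -20)) - F = 0 - 1*(-158881) = 0 + 158881 = 158881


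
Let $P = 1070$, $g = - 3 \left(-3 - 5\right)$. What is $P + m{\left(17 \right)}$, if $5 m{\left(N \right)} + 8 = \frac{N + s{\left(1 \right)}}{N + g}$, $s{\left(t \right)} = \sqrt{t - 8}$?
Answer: $\frac{219039}{205} + \frac{i \sqrt{7}}{205} \approx 1068.5 + 0.012906 i$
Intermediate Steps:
$g = 24$ ($g = \left(-3\right) \left(-8\right) = 24$)
$s{\left(t \right)} = \sqrt{-8 + t}$
$m{\left(N \right)} = - \frac{8}{5} + \frac{N + i \sqrt{7}}{5 \left(24 + N\right)}$ ($m{\left(N \right)} = - \frac{8}{5} + \frac{\left(N + \sqrt{-8 + 1}\right) \frac{1}{N + 24}}{5} = - \frac{8}{5} + \frac{\left(N + \sqrt{-7}\right) \frac{1}{24 + N}}{5} = - \frac{8}{5} + \frac{\left(N + i \sqrt{7}\right) \frac{1}{24 + N}}{5} = - \frac{8}{5} + \frac{\frac{1}{24 + N} \left(N + i \sqrt{7}\right)}{5} = - \frac{8}{5} + \frac{N + i \sqrt{7}}{5 \left(24 + N\right)}$)
$P + m{\left(17 \right)} = 1070 + \frac{-192 - 119 + i \sqrt{7}}{5 \left(24 + 17\right)} = 1070 + \frac{-192 - 119 + i \sqrt{7}}{5 \cdot 41} = 1070 + \frac{1}{5} \cdot \frac{1}{41} \left(-311 + i \sqrt{7}\right) = 1070 - \left(\frac{311}{205} - \frac{i \sqrt{7}}{205}\right) = \frac{219039}{205} + \frac{i \sqrt{7}}{205}$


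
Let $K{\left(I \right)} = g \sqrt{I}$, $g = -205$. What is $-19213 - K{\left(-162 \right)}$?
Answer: $-19213 + 1845 i \sqrt{2} \approx -19213.0 + 2609.2 i$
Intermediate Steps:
$K{\left(I \right)} = - 205 \sqrt{I}$
$-19213 - K{\left(-162 \right)} = -19213 - - 205 \sqrt{-162} = -19213 - - 205 \cdot 9 i \sqrt{2} = -19213 - - 1845 i \sqrt{2} = -19213 + 1845 i \sqrt{2}$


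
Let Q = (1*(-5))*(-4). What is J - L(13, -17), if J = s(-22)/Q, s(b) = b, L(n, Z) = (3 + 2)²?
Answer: -261/10 ≈ -26.100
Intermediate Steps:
L(n, Z) = 25 (L(n, Z) = 5² = 25)
Q = 20 (Q = -5*(-4) = 20)
J = -11/10 (J = -22/20 = -22*1/20 = -11/10 ≈ -1.1000)
J - L(13, -17) = -11/10 - 1*25 = -11/10 - 25 = -261/10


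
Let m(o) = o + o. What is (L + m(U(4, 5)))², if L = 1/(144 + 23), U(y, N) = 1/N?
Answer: 114921/697225 ≈ 0.16483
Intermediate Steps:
m(o) = 2*o
L = 1/167 ≈ 0.0059880
(L + m(U(4, 5)))² = (1/167 + 2/5)² = (1/167 + 2*(⅕))² = (1/167 + ⅖)² = (339/835)² = 114921/697225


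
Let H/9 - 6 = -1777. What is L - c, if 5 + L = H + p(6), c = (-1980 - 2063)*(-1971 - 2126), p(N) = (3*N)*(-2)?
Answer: -16580151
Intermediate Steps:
p(N) = -6*N
H = -15939 (H = 54 + 9*(-1777) = 54 - 15993 = -15939)
c = 16564171 (c = -4043*(-4097) = 16564171)
L = -15980 (L = -5 + (-15939 - 6*6) = -5 + (-15939 - 36) = -5 - 15975 = -15980)
L - c = -15980 - 1*16564171 = -15980 - 16564171 = -16580151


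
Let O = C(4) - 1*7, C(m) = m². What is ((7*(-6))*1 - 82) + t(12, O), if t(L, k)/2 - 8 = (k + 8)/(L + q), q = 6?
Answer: -955/9 ≈ -106.11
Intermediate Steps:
O = 9 (O = 4² - 1*7 = 16 - 7 = 9)
t(L, k) = 16 + 2*(8 + k)/(6 + L) (t(L, k) = 16 + 2*((k + 8)/(L + 6)) = 16 + 2*((8 + k)/(6 + L)) = 16 + 2*(8 + k)/(6 + L))
((7*(-6))*1 - 82) + t(12, O) = ((7*(-6))*1 - 82) + 2*(56 + 9 + 8*12)/(6 + 12) = (-42*1 - 82) + 2*(56 + 9 + 96)/18 = (-42 - 82) + 2*(1/18)*161 = -124 + 161/9 = -955/9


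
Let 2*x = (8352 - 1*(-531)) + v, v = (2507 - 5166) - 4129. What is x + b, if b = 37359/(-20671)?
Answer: 6175861/5906 ≈ 1045.7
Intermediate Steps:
v = -6788 (v = -2659 - 4129 = -6788)
x = 2095/2 (x = ((8352 - 1*(-531)) - 6788)/2 = ((8352 + 531) - 6788)/2 = (8883 - 6788)/2 = (½)*2095 = 2095/2 ≈ 1047.5)
b = -5337/2953 (b = 37359*(-1/20671) = -5337/2953 ≈ -1.8073)
x + b = 2095/2 - 5337/2953 = 6175861/5906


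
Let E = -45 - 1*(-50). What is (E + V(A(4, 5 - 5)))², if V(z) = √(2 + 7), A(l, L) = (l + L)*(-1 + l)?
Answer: 64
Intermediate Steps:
E = 5 (E = -45 + 50 = 5)
A(l, L) = (-1 + l)*(L + l) (A(l, L) = (L + l)*(-1 + l) = (-1 + l)*(L + l))
V(z) = 3 (V(z) = √9 = 3)
(E + V(A(4, 5 - 5)))² = (5 + 3)² = 8² = 64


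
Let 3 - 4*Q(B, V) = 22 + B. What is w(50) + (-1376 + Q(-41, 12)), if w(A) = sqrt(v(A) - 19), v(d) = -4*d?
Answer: -2741/2 + I*sqrt(219) ≈ -1370.5 + 14.799*I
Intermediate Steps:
Q(B, V) = -19/4 - B/4 (Q(B, V) = 3/4 - (22 + B)/4 = 3/4 + (-11/2 - B/4) = -19/4 - B/4)
w(A) = sqrt(-19 - 4*A) (w(A) = sqrt(-4*A - 19) = sqrt(-19 - 4*A))
w(50) + (-1376 + Q(-41, 12)) = sqrt(-19 - 4*50) + (-1376 + (-19/4 - 1/4*(-41))) = sqrt(-19 - 200) + (-1376 + (-19/4 + 41/4)) = sqrt(-219) + (-1376 + 11/2) = I*sqrt(219) - 2741/2 = -2741/2 + I*sqrt(219)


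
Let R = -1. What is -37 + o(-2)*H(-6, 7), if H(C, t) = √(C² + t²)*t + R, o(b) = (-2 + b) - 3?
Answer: -30 - 49*√85 ≈ -481.76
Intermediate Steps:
o(b) = -5 + b
H(C, t) = -1 + t*√(C² + t²) (H(C, t) = √(C² + t²)*t - 1 = t*√(C² + t²) - 1 = -1 + t*√(C² + t²))
-37 + o(-2)*H(-6, 7) = -37 + (-5 - 2)*(-1 + 7*√((-6)² + 7²)) = -37 - 7*(-1 + 7*√(36 + 49)) = -37 - 7*(-1 + 7*√85) = -37 + (7 - 49*√85) = -30 - 49*√85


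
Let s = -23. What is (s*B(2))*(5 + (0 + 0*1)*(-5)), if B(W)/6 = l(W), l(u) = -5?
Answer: 3450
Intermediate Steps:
B(W) = -30 (B(W) = 6*(-5) = -30)
(s*B(2))*(5 + (0 + 0*1)*(-5)) = (-23*(-30))*(5 + (0 + 0*1)*(-5)) = 690*(5 + (0 + 0)*(-5)) = 690*(5 + 0*(-5)) = 690*(5 + 0) = 690*5 = 3450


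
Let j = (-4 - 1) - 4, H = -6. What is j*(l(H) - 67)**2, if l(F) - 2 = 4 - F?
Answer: -27225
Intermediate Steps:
l(F) = 6 - F (l(F) = 2 + (4 - F) = 6 - F)
j = -9 (j = -5 - 4 = -9)
j*(l(H) - 67)**2 = -9*((6 - 1*(-6)) - 67)**2 = -9*((6 + 6) - 67)**2 = -9*(12 - 67)**2 = -9*(-55)**2 = -9*3025 = -27225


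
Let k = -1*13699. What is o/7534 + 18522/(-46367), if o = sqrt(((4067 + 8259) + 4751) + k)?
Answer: -18522/46367 + sqrt(3378)/7534 ≈ -0.39175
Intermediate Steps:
k = -13699
o = sqrt(3378) (o = sqrt(((4067 + 8259) + 4751) - 13699) = sqrt((12326 + 4751) - 13699) = sqrt(17077 - 13699) = sqrt(3378) ≈ 58.121)
o/7534 + 18522/(-46367) = sqrt(3378)/7534 + 18522/(-46367) = sqrt(3378)*(1/7534) + 18522*(-1/46367) = sqrt(3378)/7534 - 18522/46367 = -18522/46367 + sqrt(3378)/7534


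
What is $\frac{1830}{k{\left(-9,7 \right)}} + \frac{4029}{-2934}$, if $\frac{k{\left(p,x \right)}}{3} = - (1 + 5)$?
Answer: $- \frac{33591}{326} \approx -103.04$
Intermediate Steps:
$k{\left(p,x \right)} = -18$ ($k{\left(p,x \right)} = 3 \left(- (1 + 5)\right) = 3 \left(\left(-1\right) 6\right) = 3 \left(-6\right) = -18$)
$\frac{1830}{k{\left(-9,7 \right)}} + \frac{4029}{-2934} = \frac{1830}{-18} + \frac{4029}{-2934} = 1830 \left(- \frac{1}{18}\right) + 4029 \left(- \frac{1}{2934}\right) = - \frac{305}{3} - \frac{1343}{978} = - \frac{33591}{326}$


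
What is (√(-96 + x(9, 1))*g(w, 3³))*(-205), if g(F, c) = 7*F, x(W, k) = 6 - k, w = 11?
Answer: -15785*I*√91 ≈ -1.5058e+5*I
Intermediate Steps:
(√(-96 + x(9, 1))*g(w, 3³))*(-205) = (√(-96 + (6 - 1*1))*(7*11))*(-205) = (√(-96 + (6 - 1))*77)*(-205) = (√(-96 + 5)*77)*(-205) = (√(-91)*77)*(-205) = ((I*√91)*77)*(-205) = (77*I*√91)*(-205) = -15785*I*√91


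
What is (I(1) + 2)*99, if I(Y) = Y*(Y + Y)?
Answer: 396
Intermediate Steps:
I(Y) = 2*Y² (I(Y) = Y*(2*Y) = 2*Y²)
(I(1) + 2)*99 = (2*1² + 2)*99 = (2*1 + 2)*99 = (2 + 2)*99 = 4*99 = 396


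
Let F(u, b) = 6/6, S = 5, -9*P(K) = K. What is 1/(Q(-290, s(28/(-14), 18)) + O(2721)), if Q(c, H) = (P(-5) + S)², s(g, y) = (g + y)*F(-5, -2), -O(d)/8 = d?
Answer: -81/1760708 ≈ -4.6004e-5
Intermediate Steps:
P(K) = -K/9
O(d) = -8*d
F(u, b) = 1 (F(u, b) = 6*(⅙) = 1)
s(g, y) = g + y (s(g, y) = (g + y)*1 = g + y)
Q(c, H) = 2500/81 (Q(c, H) = (-⅑*(-5) + 5)² = (5/9 + 5)² = (50/9)² = 2500/81)
1/(Q(-290, s(28/(-14), 18)) + O(2721)) = 1/(2500/81 - 8*2721) = 1/(2500/81 - 21768) = 1/(-1760708/81) = -81/1760708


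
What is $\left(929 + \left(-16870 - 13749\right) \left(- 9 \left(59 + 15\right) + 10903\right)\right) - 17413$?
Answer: $-313463187$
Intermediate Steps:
$\left(929 + \left(-16870 - 13749\right) \left(- 9 \left(59 + 15\right) + 10903\right)\right) - 17413 = \left(929 - 30619 \left(\left(-9\right) 74 + 10903\right)\right) - 17413 = \left(929 - 30619 \left(-666 + 10903\right)\right) - 17413 = \left(929 - 313446703\right) - 17413 = -313445774 - 17413 = -313463187$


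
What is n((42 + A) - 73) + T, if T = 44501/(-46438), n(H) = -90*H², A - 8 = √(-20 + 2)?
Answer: -2135728121/46438 + 12420*I*√2 ≈ -45991.0 + 17565.0*I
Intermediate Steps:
A = 8 + 3*I*√2 (A = 8 + √(-20 + 2) = 8 + √(-18) = 8 + 3*I*√2 ≈ 8.0 + 4.2426*I)
T = -44501/46438 (T = 44501*(-1/46438) = -44501/46438 ≈ -0.95829)
n((42 + A) - 73) + T = -90*((42 + (8 + 3*I*√2)) - 73)² - 44501/46438 = -90*((50 + 3*I*√2) - 73)² - 44501/46438 = -90*(-23 + 3*I*√2)² - 44501/46438 = -44501/46438 - 90*(-23 + 3*I*√2)²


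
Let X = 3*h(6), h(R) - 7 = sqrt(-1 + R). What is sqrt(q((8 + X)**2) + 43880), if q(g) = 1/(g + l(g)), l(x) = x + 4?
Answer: sqrt(233792643 + 45810720*sqrt(5))/(6*sqrt(148 + 29*sqrt(5))) ≈ 209.48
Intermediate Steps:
h(R) = 7 + sqrt(-1 + R)
l(x) = 4 + x
X = 21 + 3*sqrt(5) (X = 3*(7 + sqrt(-1 + 6)) = 3*(7 + sqrt(5)) = 21 + 3*sqrt(5) ≈ 27.708)
q(g) = 1/(4 + 2*g) (q(g) = 1/(g + (4 + g)) = 1/(4 + 2*g))
sqrt(q((8 + X)**2) + 43880) = sqrt(1/(2*(2 + (8 + (21 + 3*sqrt(5)))**2)) + 43880) = sqrt(1/(2*(2 + (29 + 3*sqrt(5))**2)) + 43880) = sqrt(43880 + 1/(2*(2 + (29 + 3*sqrt(5))**2)))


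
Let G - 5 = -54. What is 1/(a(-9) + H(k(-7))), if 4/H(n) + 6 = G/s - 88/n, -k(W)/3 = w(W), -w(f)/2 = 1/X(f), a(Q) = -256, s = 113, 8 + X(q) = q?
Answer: -24133/6177596 ≈ -0.0039065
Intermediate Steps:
G = -49 (G = 5 - 54 = -49)
X(q) = -8 + q
w(f) = -2/(-8 + f)
k(W) = 6/(-8 + W) (k(W) = -(-6)/(-8 + W) = 6/(-8 + W))
H(n) = 4/(-727/113 - 88/n) (H(n) = 4/(-6 + (-49/113 - 88/n)) = 4/(-727/113 - 88/n))
1/(a(-9) + H(k(-7))) = 1/(-256 - 452*6/(-8 - 7)/(9944 + 727*(6/(-8 - 7)))) = 1/(-256 - 452*6/(-15)/(9944 + 727*(6/(-15)))) = 1/(-256 - 452*6*(-1/15)/(9944 + 727*(6*(-1/15)))) = 1/(-256 - 452*(-2/5)/(9944 + 727*(-2/5))) = 1/(-256 - 452*(-2/5)/(9944 - 1454/5)) = 1/(-256 - 452*(-2/5)/48266/5) = 1/(-256 - 452*(-2/5)*5/48266) = 1/(-256 + 452/24133) = 1/(-6177596/24133) = -24133/6177596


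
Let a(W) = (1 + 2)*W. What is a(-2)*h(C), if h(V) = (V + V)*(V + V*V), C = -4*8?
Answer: 380928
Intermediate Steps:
a(W) = 3*W
C = -32
h(V) = 2*V*(V + V**2) (h(V) = (2*V)*(V + V**2) = 2*V*(V + V**2))
a(-2)*h(C) = (3*(-2))*(2*(-32)**2*(1 - 32)) = -12*1024*(-31) = -6*(-63488) = 380928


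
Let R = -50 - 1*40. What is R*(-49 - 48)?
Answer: 8730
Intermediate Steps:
R = -90 (R = -50 - 40 = -90)
R*(-49 - 48) = -90*(-49 - 48) = -90*(-97) = 8730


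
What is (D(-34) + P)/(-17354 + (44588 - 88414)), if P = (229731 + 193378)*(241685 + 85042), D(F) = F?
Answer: -138241134209/61180 ≈ -2.2596e+6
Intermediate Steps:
P = 138241134243 (P = 423109*326727 = 138241134243)
(D(-34) + P)/(-17354 + (44588 - 88414)) = (-34 + 138241134243)/(-17354 + (44588 - 88414)) = 138241134209/(-17354 - 43826) = 138241134209/(-61180) = 138241134209*(-1/61180) = -138241134209/61180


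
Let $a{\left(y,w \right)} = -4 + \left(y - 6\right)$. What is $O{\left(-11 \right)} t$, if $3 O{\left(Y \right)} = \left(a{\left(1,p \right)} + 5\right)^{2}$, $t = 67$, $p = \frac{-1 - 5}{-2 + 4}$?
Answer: $\frac{1072}{3} \approx 357.33$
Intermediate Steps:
$p = -3$ ($p = - \frac{6}{2} = \left(-6\right) \frac{1}{2} = -3$)
$a{\left(y,w \right)} = -10 + y$ ($a{\left(y,w \right)} = -4 + \left(y - 6\right) = -4 + \left(-6 + y\right) = -10 + y$)
$O{\left(Y \right)} = \frac{16}{3}$ ($O{\left(Y \right)} = \frac{\left(\left(-10 + 1\right) + 5\right)^{2}}{3} = \frac{\left(-9 + 5\right)^{2}}{3} = \frac{\left(-4\right)^{2}}{3} = \frac{1}{3} \cdot 16 = \frac{16}{3}$)
$O{\left(-11 \right)} t = \frac{16}{3} \cdot 67 = \frac{1072}{3}$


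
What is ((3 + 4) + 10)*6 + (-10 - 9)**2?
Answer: 463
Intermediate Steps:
((3 + 4) + 10)*6 + (-10 - 9)**2 = (7 + 10)*6 + (-19)**2 = 17*6 + 361 = 102 + 361 = 463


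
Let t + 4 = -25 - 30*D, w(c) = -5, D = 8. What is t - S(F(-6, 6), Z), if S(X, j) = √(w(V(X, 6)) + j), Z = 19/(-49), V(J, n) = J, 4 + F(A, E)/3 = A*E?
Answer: -269 - 2*I*√66/7 ≈ -269.0 - 2.3212*I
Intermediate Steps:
F(A, E) = -12 + 3*A*E (F(A, E) = -12 + 3*(A*E) = -12 + 3*A*E)
t = -269 (t = -4 + (-25 - 30*8) = -4 + (-25 - 240) = -4 - 265 = -269)
Z = -19/49 (Z = 19*(-1/49) = -19/49 ≈ -0.38775)
S(X, j) = √(-5 + j)
t - S(F(-6, 6), Z) = -269 - √(-5 - 19/49) = -269 - √(-264/49) = -269 - 2*I*√66/7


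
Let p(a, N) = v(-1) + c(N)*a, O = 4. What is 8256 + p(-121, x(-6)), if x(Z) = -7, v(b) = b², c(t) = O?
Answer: 7773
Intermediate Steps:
c(t) = 4
p(a, N) = 1 + 4*a (p(a, N) = (-1)² + 4*a = 1 + 4*a)
8256 + p(-121, x(-6)) = 8256 + (1 + 4*(-121)) = 8256 + (1 - 484) = 8256 - 483 = 7773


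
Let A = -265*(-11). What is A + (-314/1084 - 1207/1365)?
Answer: 2155735951/739830 ≈ 2913.8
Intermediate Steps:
A = 2915
A + (-314/1084 - 1207/1365) = 2915 + (-314/1084 - 1207/1365) = 2915 + (-314*1/1084 - 1207*1/1365) = 2915 + (-157/542 - 1207/1365) = 2915 - 868499/739830 = 2155735951/739830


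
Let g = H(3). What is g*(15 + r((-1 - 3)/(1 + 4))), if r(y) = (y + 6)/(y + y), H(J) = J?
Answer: 141/4 ≈ 35.250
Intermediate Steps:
g = 3
r(y) = (6 + y)/(2*y) (r(y) = (6 + y)/((2*y)) = (6 + y)*(1/(2*y)) = (6 + y)/(2*y))
g*(15 + r((-1 - 3)/(1 + 4))) = 3*(15 + (6 + (-1 - 3)/(1 + 4))/(2*(((-1 - 3)/(1 + 4))))) = 3*(15 + (6 - 4/5)/(2*((-4/5)))) = 3*(15 + (6 - 4*⅕)/(2*((-4*⅕)))) = 3*(15 + (6 - ⅘)/(2*(-⅘))) = 3*(15 + (½)*(-5/4)*(26/5)) = 3*(15 - 13/4) = 3*(47/4) = 141/4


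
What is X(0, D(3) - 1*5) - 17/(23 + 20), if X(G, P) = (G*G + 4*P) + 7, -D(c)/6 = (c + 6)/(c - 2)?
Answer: -9864/43 ≈ -229.40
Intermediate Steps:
D(c) = -6*(6 + c)/(-2 + c) (D(c) = -6*(c + 6)/(c - 2) = -6*(6 + c)/(-2 + c))
X(G, P) = 7 + G² + 4*P (X(G, P) = (G² + 4*P) + 7 = 7 + G² + 4*P)
X(0, D(3) - 1*5) - 17/(23 + 20) = (7 + 0² + 4*(6*(-6 - 1*3)/(-2 + 3) - 1*5)) - 17/(23 + 20) = (7 + 0 + 4*(6*(-6 - 3)/1 - 5)) - 17/43 = (7 + 0 + 4*(6*1*(-9) - 5)) + (1/43)*(-17) = (7 + 0 + 4*(-54 - 5)) - 17/43 = (7 + 0 + 4*(-59)) - 17/43 = (7 + 0 - 236) - 17/43 = -229 - 17/43 = -9864/43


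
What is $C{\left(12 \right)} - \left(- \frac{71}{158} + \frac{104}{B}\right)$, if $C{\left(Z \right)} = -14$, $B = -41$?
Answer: $- \frac{71349}{6478} \approx -11.014$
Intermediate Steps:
$C{\left(12 \right)} - \left(- \frac{71}{158} + \frac{104}{B}\right) = -14 - \left(- \frac{104}{41} - \frac{71}{158}\right) = -14 - - \frac{19343}{6478} = -14 + \left(\frac{104}{41} + \frac{71}{158}\right) = -14 + \frac{19343}{6478} = - \frac{71349}{6478}$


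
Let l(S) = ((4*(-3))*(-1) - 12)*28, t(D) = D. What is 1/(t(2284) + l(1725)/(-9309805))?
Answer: 1/2284 ≈ 0.00043783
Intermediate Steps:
l(S) = 0 (l(S) = (-12*(-1) - 12)*28 = (12 - 12)*28 = 0*28 = 0)
1/(t(2284) + l(1725)/(-9309805)) = 1/(2284 + 0/(-9309805)) = 1/(2284 + 0*(-1/9309805)) = 1/(2284 + 0) = 1/2284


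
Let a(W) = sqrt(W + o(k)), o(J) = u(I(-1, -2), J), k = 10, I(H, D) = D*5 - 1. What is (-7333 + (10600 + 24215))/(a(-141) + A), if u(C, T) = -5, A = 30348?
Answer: 32077836/35423125 - 1057*I*sqrt(146)/35423125 ≈ 0.90556 - 0.00036055*I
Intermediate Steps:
I(H, D) = -1 + 5*D (I(H, D) = 5*D - 1 = -1 + 5*D)
o(J) = -5
a(W) = sqrt(-5 + W) (a(W) = sqrt(W - 5) = sqrt(-5 + W))
(-7333 + (10600 + 24215))/(a(-141) + A) = (-7333 + (10600 + 24215))/(sqrt(-5 - 141) + 30348) = (-7333 + 34815)/(sqrt(-146) + 30348) = 27482/(I*sqrt(146) + 30348) = 27482/(30348 + I*sqrt(146))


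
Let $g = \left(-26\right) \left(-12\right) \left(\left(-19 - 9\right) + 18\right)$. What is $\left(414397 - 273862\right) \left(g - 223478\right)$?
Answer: $-31844949930$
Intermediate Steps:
$g = -3120$ ($g = 312 \left(-28 + 18\right) = 312 \left(-10\right) = -3120$)
$\left(414397 - 273862\right) \left(g - 223478\right) = \left(414397 - 273862\right) \left(-3120 - 223478\right) = 140535 \left(-226598\right) = -31844949930$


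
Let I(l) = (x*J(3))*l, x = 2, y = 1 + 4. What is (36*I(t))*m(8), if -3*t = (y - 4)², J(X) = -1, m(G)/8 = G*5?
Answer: 7680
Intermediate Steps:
m(G) = 40*G (m(G) = 8*(G*5) = 8*(5*G) = 40*G)
y = 5
t = -⅓ (t = -(5 - 4)²/3 = -⅓*1² = -⅓*1 = -⅓ ≈ -0.33333)
I(l) = -2*l (I(l) = (2*(-1))*l = -2*l)
(36*I(t))*m(8) = (36*(-2*(-⅓)))*(40*8) = (36*(⅔))*320 = 24*320 = 7680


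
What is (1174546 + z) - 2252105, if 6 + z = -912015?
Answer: -1989580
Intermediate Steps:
z = -912021 (z = -6 - 912015 = -912021)
(1174546 + z) - 2252105 = (1174546 - 912021) - 2252105 = 262525 - 2252105 = -1989580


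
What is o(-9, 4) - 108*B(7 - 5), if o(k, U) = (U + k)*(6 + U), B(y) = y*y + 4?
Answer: -914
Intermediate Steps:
B(y) = 4 + y**2 (B(y) = y**2 + 4 = 4 + y**2)
o(k, U) = (6 + U)*(U + k)
o(-9, 4) - 108*B(7 - 5) = (4**2 + 6*4 + 6*(-9) + 4*(-9)) - 108*(4 + (7 - 5)**2) = (16 + 24 - 54 - 36) - 108*(4 + 2**2) = -50 - 108*(4 + 4) = -50 - 108*8 = -50 - 864 = -914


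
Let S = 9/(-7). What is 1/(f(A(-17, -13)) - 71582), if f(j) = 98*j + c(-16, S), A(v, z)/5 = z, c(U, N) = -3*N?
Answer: -7/545637 ≈ -1.2829e-5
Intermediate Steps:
S = -9/7 (S = 9*(-⅐) = -9/7 ≈ -1.2857)
A(v, z) = 5*z
f(j) = 27/7 + 98*j (f(j) = 98*j - 3*(-9/7) = 98*j + 27/7 = 27/7 + 98*j)
1/(f(A(-17, -13)) - 71582) = 1/((27/7 + 98*(5*(-13))) - 71582) = 1/((27/7 + 98*(-65)) - 71582) = 1/((27/7 - 6370) - 71582) = 1/(-44563/7 - 71582) = 1/(-545637/7) = -7/545637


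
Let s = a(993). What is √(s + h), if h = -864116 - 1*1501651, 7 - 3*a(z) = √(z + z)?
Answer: √(-21291882 - 3*√1986)/3 ≈ 1538.1*I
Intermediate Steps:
a(z) = 7/3 - √2*√z/3 (a(z) = 7/3 - √(z + z)/3 = 7/3 - √2*√z/3)
h = -2365767 (h = -864116 - 1501651 = -2365767)
s = 7/3 - √1986/3 (s = 7/3 - √2*√993/3 = 7/3 - √1986/3 ≈ -12.522)
√(s + h) = √((7/3 - √1986/3) - 2365767) = √(-7097294/3 - √1986/3)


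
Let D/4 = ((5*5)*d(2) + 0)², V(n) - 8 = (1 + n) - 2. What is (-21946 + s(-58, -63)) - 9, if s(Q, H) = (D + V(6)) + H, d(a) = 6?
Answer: 67995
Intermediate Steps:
V(n) = 7 + n (V(n) = 8 + ((1 + n) - 2) = 8 + (-1 + n) = 7 + n)
D = 90000 (D = 4*((5*5)*6 + 0)² = 4*(25*6 + 0)² = 4*(150 + 0)² = 4*150² = 4*22500 = 90000)
s(Q, H) = 90013 + H (s(Q, H) = (90000 + (7 + 6)) + H = (90000 + 13) + H = 90013 + H)
(-21946 + s(-58, -63)) - 9 = (-21946 + (90013 - 63)) - 9 = (-21946 + 89950) - 9 = 68004 - 9 = 67995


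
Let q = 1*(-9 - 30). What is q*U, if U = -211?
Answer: 8229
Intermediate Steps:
q = -39 (q = 1*(-39) = -39)
q*U = -39*(-211) = 8229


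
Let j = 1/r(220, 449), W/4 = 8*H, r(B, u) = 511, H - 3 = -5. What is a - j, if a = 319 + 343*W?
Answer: -11054464/511 ≈ -21633.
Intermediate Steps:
H = -2 (H = 3 - 5 = -2)
W = -64 (W = 4*(8*(-2)) = 4*(-16) = -64)
j = 1/511 ≈ 0.0019569
a = -21633 (a = 319 + 343*(-64) = 319 - 21952 = -21633)
a - j = -21633 - 1*1/511 = -21633 - 1/511 = -11054464/511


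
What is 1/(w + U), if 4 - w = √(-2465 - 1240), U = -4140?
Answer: I/(√3705 - 4136*I) ≈ -0.00024173 + 3.5575e-6*I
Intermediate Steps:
w = 4 - I*√3705 (w = 4 - √(-2465 - 1240) = 4 - √(-3705) = 4 - I*√3705 ≈ 4.0 - 60.869*I)
1/(w + U) = 1/((4 - I*√3705) - 4140) = 1/(-4136 - I*√3705)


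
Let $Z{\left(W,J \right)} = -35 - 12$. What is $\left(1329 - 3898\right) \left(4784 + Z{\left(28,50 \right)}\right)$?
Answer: $-12169353$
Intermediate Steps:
$Z{\left(W,J \right)} = -47$
$\left(1329 - 3898\right) \left(4784 + Z{\left(28,50 \right)}\right) = \left(1329 - 3898\right) \left(4784 - 47\right) = \left(-2569\right) 4737 = -12169353$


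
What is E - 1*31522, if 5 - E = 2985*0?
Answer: -31517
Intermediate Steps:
E = 5 (E = 5 - 2985*0 = 5 - 1*0 = 5 + 0 = 5)
E - 1*31522 = 5 - 1*31522 = 5 - 31522 = -31517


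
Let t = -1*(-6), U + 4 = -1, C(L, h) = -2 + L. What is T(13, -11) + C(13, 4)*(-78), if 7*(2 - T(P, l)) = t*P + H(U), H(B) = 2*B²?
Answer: -6120/7 ≈ -874.29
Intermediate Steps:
U = -5 (U = -4 - 1 = -5)
t = 6
T(P, l) = -36/7 - 6*P/7 (T(P, l) = 2 - (6*P + 2*(-5)²)/7 = 2 - (6*P + 2*25)/7 = 2 - (6*P + 50)/7 = 2 - (50 + 6*P)/7 = 2 + (-50/7 - 6*P/7) = -36/7 - 6*P/7)
T(13, -11) + C(13, 4)*(-78) = (-36/7 - 6/7*13) + (-2 + 13)*(-78) = (-36/7 - 78/7) + 11*(-78) = -114/7 - 858 = -6120/7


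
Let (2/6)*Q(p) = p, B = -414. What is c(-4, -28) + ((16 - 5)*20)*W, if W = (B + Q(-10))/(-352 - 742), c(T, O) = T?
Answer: 46652/547 ≈ 85.287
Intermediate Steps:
Q(p) = 3*p
W = 222/547 (W = (-414 + 3*(-10))/(-352 - 742) = (-414 - 30)/(-1094) = -444*(-1/1094) = 222/547 ≈ 0.40585)
c(-4, -28) + ((16 - 5)*20)*W = -4 + ((16 - 5)*20)*(222/547) = -4 + (11*20)*(222/547) = -4 + 220*(222/547) = -4 + 48840/547 = 46652/547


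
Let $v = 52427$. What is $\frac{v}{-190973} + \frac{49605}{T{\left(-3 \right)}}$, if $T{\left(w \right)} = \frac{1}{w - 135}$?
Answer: $- \frac{1307303814197}{190973} \approx -6.8455 \cdot 10^{6}$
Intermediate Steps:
$T{\left(w \right)} = \frac{1}{-135 + w}$
$\frac{v}{-190973} + \frac{49605}{T{\left(-3 \right)}} = \frac{52427}{-190973} + \frac{49605}{\frac{1}{-135 - 3}} = 52427 \left(- \frac{1}{190973}\right) + \frac{49605}{\frac{1}{-138}} = - \frac{52427}{190973} + \frac{49605}{- \frac{1}{138}} = - \frac{52427}{190973} + 49605 \left(-138\right) = - \frac{52427}{190973} - 6845490 = - \frac{1307303814197}{190973}$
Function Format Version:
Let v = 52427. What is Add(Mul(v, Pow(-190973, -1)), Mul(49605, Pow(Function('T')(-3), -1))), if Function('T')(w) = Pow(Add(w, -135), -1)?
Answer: Rational(-1307303814197, 190973) ≈ -6.8455e+6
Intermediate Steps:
Function('T')(w) = Pow(Add(-135, w), -1)
Add(Mul(v, Pow(-190973, -1)), Mul(49605, Pow(Function('T')(-3), -1))) = Add(Mul(52427, Pow(-190973, -1)), Mul(49605, Pow(Pow(Add(-135, -3), -1), -1))) = Add(Mul(52427, Rational(-1, 190973)), Mul(49605, Pow(Pow(-138, -1), -1))) = Add(Rational(-52427, 190973), Mul(49605, Pow(Rational(-1, 138), -1))) = Add(Rational(-52427, 190973), Mul(49605, -138)) = Add(Rational(-52427, 190973), -6845490) = Rational(-1307303814197, 190973)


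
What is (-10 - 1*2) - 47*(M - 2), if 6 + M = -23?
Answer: 1445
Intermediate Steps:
M = -29 (M = -6 - 23 = -29)
(-10 - 1*2) - 47*(M - 2) = (-10 - 1*2) - 47*(-29 - 2) = (-10 - 2) - 47*(-31) = -12 + 1457 = 1445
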